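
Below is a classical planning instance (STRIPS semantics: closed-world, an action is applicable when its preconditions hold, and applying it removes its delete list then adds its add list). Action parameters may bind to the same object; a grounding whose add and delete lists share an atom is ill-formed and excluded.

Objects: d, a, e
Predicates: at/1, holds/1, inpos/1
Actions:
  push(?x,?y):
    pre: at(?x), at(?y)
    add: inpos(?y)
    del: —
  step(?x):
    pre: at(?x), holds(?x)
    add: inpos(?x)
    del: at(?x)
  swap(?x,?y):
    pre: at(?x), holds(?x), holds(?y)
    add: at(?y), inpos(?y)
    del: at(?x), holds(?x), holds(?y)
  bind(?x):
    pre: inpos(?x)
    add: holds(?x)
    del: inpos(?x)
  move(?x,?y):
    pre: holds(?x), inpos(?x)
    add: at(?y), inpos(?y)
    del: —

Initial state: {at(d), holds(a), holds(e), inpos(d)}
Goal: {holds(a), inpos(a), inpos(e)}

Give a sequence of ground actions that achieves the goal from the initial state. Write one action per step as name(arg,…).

1. bind(d)  →  {at(d), holds(a), holds(d), holds(e)}
2. push(d,d)  →  {at(d), holds(a), holds(d), holds(e), inpos(d)}
3. move(d,a)  →  {at(a), at(d), holds(a), holds(d), holds(e), inpos(a), inpos(d)}
4. swap(d,e)  →  {at(a), at(e), holds(a), inpos(a), inpos(d), inpos(e)}

bind(d); push(d,d); move(d,a); swap(d,e)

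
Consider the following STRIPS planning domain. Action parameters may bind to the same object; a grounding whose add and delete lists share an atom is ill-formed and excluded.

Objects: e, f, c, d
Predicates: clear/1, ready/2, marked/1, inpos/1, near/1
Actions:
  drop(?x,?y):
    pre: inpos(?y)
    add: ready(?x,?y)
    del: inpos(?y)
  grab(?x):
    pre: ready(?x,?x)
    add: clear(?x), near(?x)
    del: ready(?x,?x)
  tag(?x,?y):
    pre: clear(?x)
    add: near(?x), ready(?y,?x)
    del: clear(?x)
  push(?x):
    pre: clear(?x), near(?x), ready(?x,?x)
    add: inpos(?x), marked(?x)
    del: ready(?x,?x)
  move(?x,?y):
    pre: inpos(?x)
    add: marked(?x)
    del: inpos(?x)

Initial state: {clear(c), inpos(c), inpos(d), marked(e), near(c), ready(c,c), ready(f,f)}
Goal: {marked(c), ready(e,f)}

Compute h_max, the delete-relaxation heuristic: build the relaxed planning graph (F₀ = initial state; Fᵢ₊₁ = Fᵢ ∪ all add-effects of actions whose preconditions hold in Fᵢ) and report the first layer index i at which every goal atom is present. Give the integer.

2

F0 = init (7 atoms)
F1 = F0 ∪ {clear(f), marked(c), marked(d), near(f), ready(c,d), ready(d,c), ready(d,d), ready(e,c), ready(e,d), ready(f,c), ready(f,d)}  (18 atoms)
F2 = F1 ∪ {clear(d), inpos(f), marked(f), near(d), ready(c,f), ready(d,f), ready(e,f)}  (25 atoms)
goal ⊆ F2  ⇒  h_max = 2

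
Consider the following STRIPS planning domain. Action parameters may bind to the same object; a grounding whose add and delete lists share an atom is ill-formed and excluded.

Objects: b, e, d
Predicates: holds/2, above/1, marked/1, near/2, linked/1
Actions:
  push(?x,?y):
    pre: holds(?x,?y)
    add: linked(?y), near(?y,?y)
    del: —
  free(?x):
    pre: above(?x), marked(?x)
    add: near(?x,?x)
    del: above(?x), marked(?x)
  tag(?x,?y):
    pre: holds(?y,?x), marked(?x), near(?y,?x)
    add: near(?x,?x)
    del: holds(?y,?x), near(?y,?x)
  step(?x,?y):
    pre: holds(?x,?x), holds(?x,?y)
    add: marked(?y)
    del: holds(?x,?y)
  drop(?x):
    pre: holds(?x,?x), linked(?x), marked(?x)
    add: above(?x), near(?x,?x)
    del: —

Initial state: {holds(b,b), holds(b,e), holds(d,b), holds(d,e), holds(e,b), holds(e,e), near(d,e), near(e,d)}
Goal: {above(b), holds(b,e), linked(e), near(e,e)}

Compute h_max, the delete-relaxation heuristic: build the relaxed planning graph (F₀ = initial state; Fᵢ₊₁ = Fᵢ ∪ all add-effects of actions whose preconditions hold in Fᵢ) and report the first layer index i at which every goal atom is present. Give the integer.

2

F0 = init (8 atoms)
F1 = F0 ∪ {linked(b), linked(e), marked(b), marked(e), near(b,b), near(e,e)}  (14 atoms)
F2 = F1 ∪ {above(b), above(e)}  (16 atoms)
goal ⊆ F2  ⇒  h_max = 2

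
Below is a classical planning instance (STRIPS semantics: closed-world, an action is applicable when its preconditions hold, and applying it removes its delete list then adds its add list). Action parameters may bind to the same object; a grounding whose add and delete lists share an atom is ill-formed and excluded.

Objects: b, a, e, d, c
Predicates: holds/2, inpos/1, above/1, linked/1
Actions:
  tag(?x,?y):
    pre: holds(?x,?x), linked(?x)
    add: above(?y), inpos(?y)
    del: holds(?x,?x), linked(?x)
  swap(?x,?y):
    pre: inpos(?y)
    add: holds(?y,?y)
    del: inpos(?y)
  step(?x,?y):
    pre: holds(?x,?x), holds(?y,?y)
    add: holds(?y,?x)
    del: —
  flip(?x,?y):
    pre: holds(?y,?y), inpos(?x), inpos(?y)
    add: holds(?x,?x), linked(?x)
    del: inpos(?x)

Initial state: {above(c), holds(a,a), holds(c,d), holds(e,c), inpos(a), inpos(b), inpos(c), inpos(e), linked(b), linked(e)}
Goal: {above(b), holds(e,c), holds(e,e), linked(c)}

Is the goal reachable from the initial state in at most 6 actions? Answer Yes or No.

1. swap(b,b)  →  {above(c), holds(a,a), holds(b,b), holds(c,d), holds(e,c), inpos(a), inpos(c), inpos(e), linked(b), linked(e)}
2. tag(b,b)  →  {above(b), above(c), holds(a,a), holds(c,d), holds(e,c), inpos(a), inpos(b), inpos(c), inpos(e), linked(e)}
3. swap(b,e)  →  {above(b), above(c), holds(a,a), holds(c,d), holds(e,c), holds(e,e), inpos(a), inpos(b), inpos(c), linked(e)}
4. flip(c,a)  →  {above(b), above(c), holds(a,a), holds(c,c), holds(c,d), holds(e,c), holds(e,e), inpos(a), inpos(b), linked(c), linked(e)}
optimal plan length = 4; 4 ≤ 6

Yes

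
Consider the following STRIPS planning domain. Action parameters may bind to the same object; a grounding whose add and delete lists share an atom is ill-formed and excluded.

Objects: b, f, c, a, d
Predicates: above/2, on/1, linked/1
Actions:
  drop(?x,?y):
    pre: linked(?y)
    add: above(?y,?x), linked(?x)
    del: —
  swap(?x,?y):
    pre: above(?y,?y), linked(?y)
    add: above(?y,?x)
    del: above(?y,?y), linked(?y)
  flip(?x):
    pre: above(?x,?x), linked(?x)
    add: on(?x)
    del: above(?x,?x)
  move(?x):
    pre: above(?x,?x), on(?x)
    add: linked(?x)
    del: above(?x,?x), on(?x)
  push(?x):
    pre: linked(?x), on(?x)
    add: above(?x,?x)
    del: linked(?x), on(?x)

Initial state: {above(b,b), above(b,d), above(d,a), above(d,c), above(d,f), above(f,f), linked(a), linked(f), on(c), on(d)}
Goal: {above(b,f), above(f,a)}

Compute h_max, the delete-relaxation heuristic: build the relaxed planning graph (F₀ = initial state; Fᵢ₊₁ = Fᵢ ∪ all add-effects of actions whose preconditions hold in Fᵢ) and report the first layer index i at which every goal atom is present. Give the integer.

2

F0 = init (10 atoms)
F1 = F0 ∪ {above(a,a), above(a,b), above(a,c), above(a,d), above(a,f), above(f,a), above(f,b), above(f,c), above(f,d), linked(b), linked(c), linked(d), on(f)}  (23 atoms)
F2 = F1 ∪ {above(b,a), above(b,c), above(b,f), above(c,a), above(c,b), above(c,c), above(c,d), above(c,f), above(d,b), above(d,d), on(a), on(b)}  (35 atoms)
goal ⊆ F2  ⇒  h_max = 2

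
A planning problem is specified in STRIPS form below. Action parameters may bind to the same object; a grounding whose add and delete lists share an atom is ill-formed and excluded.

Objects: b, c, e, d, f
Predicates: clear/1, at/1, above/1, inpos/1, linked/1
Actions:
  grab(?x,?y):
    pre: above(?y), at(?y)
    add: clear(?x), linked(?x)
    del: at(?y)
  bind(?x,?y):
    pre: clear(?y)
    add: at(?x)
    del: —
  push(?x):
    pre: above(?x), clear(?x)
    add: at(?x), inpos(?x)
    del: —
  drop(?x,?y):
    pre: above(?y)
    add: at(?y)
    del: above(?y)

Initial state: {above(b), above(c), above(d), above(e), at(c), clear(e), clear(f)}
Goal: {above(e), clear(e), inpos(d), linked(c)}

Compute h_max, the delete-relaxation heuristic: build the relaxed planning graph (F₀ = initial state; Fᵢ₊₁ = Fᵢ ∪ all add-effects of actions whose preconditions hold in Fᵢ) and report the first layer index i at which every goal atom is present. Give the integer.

F0 = init (7 atoms)
F1 = F0 ∪ {at(b), at(d), at(e), at(f), clear(b), clear(c), clear(d), inpos(e), linked(b), linked(c), linked(d), linked(e), linked(f)}  (20 atoms)
F2 = F1 ∪ {inpos(b), inpos(c), inpos(d)}  (23 atoms)
goal ⊆ F2  ⇒  h_max = 2

2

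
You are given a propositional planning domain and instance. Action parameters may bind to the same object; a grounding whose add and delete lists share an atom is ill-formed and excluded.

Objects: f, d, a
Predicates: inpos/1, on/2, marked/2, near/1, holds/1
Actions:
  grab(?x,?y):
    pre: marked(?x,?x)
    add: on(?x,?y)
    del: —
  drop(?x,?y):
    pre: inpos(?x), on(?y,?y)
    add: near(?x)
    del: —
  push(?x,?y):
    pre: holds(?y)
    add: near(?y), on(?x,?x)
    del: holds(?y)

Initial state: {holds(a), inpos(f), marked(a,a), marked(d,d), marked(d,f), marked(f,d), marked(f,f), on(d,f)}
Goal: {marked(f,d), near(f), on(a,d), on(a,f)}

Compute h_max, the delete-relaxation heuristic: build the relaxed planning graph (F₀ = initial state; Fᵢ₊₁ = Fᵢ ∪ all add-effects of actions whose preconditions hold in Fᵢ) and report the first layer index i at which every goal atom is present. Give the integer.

2

F0 = init (8 atoms)
F1 = F0 ∪ {near(a), on(a,a), on(a,d), on(a,f), on(d,a), on(d,d), on(f,a), on(f,d), on(f,f)}  (17 atoms)
F2 = F1 ∪ {near(f)}  (18 atoms)
goal ⊆ F2  ⇒  h_max = 2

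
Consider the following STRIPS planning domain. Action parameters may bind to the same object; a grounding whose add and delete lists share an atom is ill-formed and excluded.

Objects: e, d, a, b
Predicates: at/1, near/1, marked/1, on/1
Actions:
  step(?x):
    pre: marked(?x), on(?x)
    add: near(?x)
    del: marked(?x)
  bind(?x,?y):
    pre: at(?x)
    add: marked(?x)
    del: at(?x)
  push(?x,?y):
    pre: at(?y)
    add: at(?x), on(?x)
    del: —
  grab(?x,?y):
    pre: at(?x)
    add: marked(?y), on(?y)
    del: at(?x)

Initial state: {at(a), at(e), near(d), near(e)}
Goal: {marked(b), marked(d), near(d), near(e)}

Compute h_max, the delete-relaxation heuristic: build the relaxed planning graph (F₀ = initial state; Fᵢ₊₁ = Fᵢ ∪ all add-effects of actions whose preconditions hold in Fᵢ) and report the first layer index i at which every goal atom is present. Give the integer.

F0 = init (4 atoms)
F1 = F0 ∪ {at(b), at(d), marked(a), marked(b), marked(d), marked(e), on(a), on(b), on(d), on(e)}  (14 atoms)
goal ⊆ F1  ⇒  h_max = 1

1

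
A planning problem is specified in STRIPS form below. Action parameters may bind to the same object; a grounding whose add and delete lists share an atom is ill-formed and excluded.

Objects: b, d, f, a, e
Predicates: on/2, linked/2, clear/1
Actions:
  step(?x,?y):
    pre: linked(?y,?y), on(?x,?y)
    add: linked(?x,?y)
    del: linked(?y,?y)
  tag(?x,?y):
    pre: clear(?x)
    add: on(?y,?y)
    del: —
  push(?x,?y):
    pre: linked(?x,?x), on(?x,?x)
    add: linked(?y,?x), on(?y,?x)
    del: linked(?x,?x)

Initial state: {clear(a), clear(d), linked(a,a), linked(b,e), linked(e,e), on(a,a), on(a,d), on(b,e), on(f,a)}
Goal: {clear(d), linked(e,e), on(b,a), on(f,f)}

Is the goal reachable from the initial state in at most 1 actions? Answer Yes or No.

1. tag(d,f)  →  {clear(a), clear(d), linked(a,a), linked(b,e), linked(e,e), on(a,a), on(a,d), on(b,e), on(f,a), on(f,f)}
2. push(a,b)  →  {clear(a), clear(d), linked(b,a), linked(b,e), linked(e,e), on(a,a), on(a,d), on(b,a), on(b,e), on(f,a), on(f,f)}
optimal plan length = 2; 2 > 1

No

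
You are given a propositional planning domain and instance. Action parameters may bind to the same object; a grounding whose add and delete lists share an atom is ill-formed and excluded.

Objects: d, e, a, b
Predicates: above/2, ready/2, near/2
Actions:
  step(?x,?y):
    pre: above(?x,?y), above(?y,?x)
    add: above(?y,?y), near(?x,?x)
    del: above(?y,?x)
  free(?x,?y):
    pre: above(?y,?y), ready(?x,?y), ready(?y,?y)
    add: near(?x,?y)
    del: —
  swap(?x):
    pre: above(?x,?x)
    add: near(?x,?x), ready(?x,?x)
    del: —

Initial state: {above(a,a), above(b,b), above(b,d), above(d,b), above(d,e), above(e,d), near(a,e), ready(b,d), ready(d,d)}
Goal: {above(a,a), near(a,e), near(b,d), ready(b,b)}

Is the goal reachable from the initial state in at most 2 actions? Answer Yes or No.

1. step(e,d)  →  {above(a,a), above(b,b), above(b,d), above(d,b), above(d,d), above(e,d), near(a,e), near(e,e), ready(b,d), ready(d,d)}
2. free(b,d)  →  {above(a,a), above(b,b), above(b,d), above(d,b), above(d,d), above(e,d), near(a,e), near(b,d), near(e,e), ready(b,d), ready(d,d)}
3. swap(b)  →  {above(a,a), above(b,b), above(b,d), above(d,b), above(d,d), above(e,d), near(a,e), near(b,b), near(b,d), near(e,e), ready(b,b), ready(b,d), ready(d,d)}
optimal plan length = 3; 3 > 2

No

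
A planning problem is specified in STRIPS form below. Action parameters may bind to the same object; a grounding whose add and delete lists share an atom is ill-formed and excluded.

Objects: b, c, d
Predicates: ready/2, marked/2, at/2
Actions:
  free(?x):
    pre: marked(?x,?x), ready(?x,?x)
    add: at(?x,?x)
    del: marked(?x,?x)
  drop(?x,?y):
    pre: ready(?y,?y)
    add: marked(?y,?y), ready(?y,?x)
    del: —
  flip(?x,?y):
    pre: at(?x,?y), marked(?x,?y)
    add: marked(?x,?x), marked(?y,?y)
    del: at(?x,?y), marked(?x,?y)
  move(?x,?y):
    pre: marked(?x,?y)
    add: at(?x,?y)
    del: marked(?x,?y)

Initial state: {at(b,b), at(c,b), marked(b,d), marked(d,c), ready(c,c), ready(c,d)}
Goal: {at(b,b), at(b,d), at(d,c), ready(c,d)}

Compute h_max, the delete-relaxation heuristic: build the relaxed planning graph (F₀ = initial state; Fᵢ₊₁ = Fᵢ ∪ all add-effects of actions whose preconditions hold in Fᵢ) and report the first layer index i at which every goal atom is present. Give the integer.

F0 = init (6 atoms)
F1 = F0 ∪ {at(b,d), at(d,c), marked(c,c), ready(c,b)}  (10 atoms)
goal ⊆ F1  ⇒  h_max = 1

1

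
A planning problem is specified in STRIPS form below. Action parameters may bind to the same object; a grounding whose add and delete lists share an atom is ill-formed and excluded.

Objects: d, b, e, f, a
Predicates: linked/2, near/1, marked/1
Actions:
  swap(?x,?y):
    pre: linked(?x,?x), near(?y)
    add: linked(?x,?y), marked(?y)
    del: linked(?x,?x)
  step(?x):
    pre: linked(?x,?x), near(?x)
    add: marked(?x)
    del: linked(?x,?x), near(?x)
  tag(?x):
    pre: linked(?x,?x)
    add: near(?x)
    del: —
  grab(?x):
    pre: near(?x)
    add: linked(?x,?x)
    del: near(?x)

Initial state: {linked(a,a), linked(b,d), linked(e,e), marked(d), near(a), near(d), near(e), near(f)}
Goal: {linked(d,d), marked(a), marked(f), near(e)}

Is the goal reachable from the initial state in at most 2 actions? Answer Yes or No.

1. swap(e,f)  →  {linked(a,a), linked(b,d), linked(e,f), marked(d), marked(f), near(a), near(d), near(e), near(f)}
2. step(a)  →  {linked(b,d), linked(e,f), marked(a), marked(d), marked(f), near(d), near(e), near(f)}
3. grab(d)  →  {linked(b,d), linked(d,d), linked(e,f), marked(a), marked(d), marked(f), near(e), near(f)}
optimal plan length = 3; 3 > 2

No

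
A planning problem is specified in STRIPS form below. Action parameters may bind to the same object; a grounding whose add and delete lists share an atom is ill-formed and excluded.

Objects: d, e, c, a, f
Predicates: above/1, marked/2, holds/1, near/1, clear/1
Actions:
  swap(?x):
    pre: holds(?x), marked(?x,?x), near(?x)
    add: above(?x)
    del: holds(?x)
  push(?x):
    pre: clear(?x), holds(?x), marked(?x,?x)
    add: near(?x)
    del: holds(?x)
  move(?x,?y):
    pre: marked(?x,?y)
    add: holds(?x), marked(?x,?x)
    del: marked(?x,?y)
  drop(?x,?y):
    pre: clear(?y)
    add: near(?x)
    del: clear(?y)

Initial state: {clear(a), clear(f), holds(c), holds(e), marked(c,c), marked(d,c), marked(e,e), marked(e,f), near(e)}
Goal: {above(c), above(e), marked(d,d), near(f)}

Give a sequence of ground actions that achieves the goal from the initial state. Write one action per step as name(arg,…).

1. swap(e)  →  {above(e), clear(a), clear(f), holds(c), marked(c,c), marked(d,c), marked(e,e), marked(e,f), near(e)}
2. move(d,c)  →  {above(e), clear(a), clear(f), holds(c), holds(d), marked(c,c), marked(d,d), marked(e,e), marked(e,f), near(e)}
3. drop(c,a)  →  {above(e), clear(f), holds(c), holds(d), marked(c,c), marked(d,d), marked(e,e), marked(e,f), near(c), near(e)}
4. swap(c)  →  {above(c), above(e), clear(f), holds(d), marked(c,c), marked(d,d), marked(e,e), marked(e,f), near(c), near(e)}
5. drop(f,f)  →  {above(c), above(e), holds(d), marked(c,c), marked(d,d), marked(e,e), marked(e,f), near(c), near(e), near(f)}

swap(e); move(d,c); drop(c,a); swap(c); drop(f,f)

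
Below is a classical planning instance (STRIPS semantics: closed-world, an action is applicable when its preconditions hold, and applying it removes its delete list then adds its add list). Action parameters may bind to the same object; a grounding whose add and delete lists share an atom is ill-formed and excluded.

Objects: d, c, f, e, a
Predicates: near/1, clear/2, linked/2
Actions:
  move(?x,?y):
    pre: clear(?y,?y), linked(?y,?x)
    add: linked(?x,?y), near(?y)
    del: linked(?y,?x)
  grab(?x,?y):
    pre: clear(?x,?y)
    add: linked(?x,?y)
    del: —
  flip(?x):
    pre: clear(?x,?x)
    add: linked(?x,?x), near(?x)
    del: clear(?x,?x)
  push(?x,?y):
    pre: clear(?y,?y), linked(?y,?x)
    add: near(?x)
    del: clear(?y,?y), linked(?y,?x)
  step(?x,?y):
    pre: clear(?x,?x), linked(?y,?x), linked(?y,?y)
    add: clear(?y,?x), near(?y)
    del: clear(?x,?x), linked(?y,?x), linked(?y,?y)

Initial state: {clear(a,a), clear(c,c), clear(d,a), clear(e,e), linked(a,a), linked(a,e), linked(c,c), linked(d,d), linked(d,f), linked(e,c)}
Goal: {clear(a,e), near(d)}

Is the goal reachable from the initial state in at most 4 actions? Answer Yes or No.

1. grab(d,a)  →  {clear(a,a), clear(c,c), clear(d,a), clear(e,e), linked(a,a), linked(a,e), linked(c,c), linked(d,a), linked(d,d), linked(d,f), linked(e,c)}
2. step(e,a)  →  {clear(a,a), clear(a,e), clear(c,c), clear(d,a), linked(c,c), linked(d,a), linked(d,d), linked(d,f), linked(e,c), near(a)}
3. step(a,d)  →  {clear(a,e), clear(c,c), clear(d,a), linked(c,c), linked(d,f), linked(e,c), near(a), near(d)}
optimal plan length = 3; 3 ≤ 4

Yes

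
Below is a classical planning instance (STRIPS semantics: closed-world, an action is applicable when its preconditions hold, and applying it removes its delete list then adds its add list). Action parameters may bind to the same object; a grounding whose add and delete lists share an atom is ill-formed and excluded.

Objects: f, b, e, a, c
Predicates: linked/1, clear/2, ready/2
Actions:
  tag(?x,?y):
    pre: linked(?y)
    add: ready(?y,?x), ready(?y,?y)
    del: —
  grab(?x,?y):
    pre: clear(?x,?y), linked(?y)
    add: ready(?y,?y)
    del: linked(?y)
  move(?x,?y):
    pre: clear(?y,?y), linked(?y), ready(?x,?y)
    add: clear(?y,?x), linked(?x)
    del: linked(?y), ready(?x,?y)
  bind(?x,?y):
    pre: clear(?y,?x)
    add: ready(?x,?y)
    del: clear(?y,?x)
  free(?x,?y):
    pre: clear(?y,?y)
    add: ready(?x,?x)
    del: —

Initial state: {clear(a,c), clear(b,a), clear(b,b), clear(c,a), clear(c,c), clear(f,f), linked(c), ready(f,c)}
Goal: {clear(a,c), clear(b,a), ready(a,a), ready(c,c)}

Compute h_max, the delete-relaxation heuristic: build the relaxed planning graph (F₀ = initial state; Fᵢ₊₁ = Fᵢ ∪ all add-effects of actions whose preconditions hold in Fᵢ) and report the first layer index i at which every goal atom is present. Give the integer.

1

F0 = init (8 atoms)
F1 = F0 ∪ {clear(c,f), linked(f), ready(a,a), ready(a,b), ready(a,c), ready(b,b), ready(c,a), ready(c,b), ready(c,c), ready(c,e), ready(c,f), ready(e,e), ready(f,f)}  (21 atoms)
goal ⊆ F1  ⇒  h_max = 1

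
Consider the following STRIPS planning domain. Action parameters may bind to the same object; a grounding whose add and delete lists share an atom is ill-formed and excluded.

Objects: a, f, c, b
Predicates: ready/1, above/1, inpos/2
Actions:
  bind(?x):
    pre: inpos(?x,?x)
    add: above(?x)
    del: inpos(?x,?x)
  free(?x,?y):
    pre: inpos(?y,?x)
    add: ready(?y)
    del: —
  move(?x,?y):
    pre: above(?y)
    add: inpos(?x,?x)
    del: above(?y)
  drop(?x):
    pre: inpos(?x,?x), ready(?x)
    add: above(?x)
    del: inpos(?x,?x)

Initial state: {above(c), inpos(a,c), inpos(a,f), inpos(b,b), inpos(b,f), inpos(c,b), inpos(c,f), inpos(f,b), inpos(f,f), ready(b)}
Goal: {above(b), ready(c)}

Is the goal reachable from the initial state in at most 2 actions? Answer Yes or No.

Yes

1. bind(b)  →  {above(b), above(c), inpos(a,c), inpos(a,f), inpos(b,f), inpos(c,b), inpos(c,f), inpos(f,b), inpos(f,f), ready(b)}
2. free(f,c)  →  {above(b), above(c), inpos(a,c), inpos(a,f), inpos(b,f), inpos(c,b), inpos(c,f), inpos(f,b), inpos(f,f), ready(b), ready(c)}
optimal plan length = 2; 2 ≤ 2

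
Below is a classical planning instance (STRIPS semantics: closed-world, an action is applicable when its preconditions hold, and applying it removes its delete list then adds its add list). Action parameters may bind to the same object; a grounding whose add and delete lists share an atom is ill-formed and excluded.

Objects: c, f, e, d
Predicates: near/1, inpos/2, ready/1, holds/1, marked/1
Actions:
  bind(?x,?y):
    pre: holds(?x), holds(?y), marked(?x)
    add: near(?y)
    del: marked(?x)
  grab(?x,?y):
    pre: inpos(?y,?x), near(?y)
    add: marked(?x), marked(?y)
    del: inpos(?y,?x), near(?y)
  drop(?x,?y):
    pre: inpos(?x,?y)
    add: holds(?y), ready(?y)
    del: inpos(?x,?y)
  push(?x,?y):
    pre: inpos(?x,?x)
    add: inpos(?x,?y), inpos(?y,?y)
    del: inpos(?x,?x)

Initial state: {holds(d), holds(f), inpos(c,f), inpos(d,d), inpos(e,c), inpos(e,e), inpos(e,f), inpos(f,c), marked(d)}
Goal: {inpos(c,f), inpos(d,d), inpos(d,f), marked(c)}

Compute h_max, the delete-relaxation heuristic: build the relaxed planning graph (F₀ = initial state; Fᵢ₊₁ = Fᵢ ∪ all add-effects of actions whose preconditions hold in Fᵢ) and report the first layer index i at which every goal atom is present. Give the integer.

2

F0 = init (9 atoms)
F1 = F0 ∪ {holds(c), holds(e), inpos(c,c), inpos(d,c), inpos(d,e), inpos(d,f), inpos(e,d), inpos(f,f), near(d), near(f), ready(c), ready(d), ready(e), ready(f)}  (23 atoms)
F2 = F1 ∪ {inpos(c,d), inpos(c,e), inpos(f,d), inpos(f,e), marked(c), marked(e), marked(f), near(c), near(e)}  (32 atoms)
goal ⊆ F2  ⇒  h_max = 2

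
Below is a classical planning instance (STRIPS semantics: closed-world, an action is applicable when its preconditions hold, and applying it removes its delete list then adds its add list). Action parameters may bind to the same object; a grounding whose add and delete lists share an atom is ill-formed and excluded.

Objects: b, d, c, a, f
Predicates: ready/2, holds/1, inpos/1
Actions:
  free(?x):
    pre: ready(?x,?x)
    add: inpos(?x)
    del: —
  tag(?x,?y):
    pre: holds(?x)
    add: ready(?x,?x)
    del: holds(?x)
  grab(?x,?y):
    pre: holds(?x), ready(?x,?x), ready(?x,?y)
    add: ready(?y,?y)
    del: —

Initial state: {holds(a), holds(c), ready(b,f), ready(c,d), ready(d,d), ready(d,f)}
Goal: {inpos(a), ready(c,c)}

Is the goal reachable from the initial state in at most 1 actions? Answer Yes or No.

No

1. tag(c,b)  →  {holds(a), ready(b,f), ready(c,c), ready(c,d), ready(d,d), ready(d,f)}
2. tag(a,b)  →  {ready(a,a), ready(b,f), ready(c,c), ready(c,d), ready(d,d), ready(d,f)}
3. free(a)  →  {inpos(a), ready(a,a), ready(b,f), ready(c,c), ready(c,d), ready(d,d), ready(d,f)}
optimal plan length = 3; 3 > 1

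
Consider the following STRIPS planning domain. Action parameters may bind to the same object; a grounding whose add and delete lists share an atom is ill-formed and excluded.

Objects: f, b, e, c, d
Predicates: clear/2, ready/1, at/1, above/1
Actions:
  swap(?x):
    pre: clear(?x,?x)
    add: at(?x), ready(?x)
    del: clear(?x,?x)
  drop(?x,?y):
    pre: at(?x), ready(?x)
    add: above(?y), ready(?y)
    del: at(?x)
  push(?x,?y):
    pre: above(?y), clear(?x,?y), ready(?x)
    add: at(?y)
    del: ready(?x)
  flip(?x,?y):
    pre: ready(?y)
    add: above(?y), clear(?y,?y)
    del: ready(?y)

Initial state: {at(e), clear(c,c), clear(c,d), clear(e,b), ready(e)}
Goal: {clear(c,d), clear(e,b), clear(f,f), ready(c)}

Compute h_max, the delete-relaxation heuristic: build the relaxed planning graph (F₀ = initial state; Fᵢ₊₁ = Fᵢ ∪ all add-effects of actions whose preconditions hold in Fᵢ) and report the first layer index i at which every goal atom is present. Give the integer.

F0 = init (5 atoms)
F1 = F0 ∪ {above(b), above(c), above(d), above(e), above(f), at(c), clear(e,e), ready(b), ready(c), ready(d), ready(f)}  (16 atoms)
F2 = F1 ∪ {at(b), at(d), clear(b,b), clear(d,d), clear(f,f)}  (21 atoms)
goal ⊆ F2  ⇒  h_max = 2

2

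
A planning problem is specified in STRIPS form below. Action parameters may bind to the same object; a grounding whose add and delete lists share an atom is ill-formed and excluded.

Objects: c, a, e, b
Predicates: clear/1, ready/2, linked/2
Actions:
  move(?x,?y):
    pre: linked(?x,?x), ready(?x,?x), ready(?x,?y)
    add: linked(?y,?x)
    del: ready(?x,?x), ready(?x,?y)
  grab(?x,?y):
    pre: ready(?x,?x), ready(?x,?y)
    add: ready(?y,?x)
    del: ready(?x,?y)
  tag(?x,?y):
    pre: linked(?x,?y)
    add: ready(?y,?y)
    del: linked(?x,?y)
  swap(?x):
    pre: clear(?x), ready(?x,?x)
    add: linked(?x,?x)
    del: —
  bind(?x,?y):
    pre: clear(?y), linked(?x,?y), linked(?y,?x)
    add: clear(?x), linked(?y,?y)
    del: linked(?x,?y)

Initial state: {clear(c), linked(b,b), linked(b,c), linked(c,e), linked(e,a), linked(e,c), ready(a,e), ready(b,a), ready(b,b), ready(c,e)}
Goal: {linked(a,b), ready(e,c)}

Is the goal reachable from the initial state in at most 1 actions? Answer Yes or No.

1. move(b,a)  →  {clear(c), linked(a,b), linked(b,b), linked(b,c), linked(c,e), linked(e,a), linked(e,c), ready(a,e), ready(c,e)}
2. tag(e,c)  →  {clear(c), linked(a,b), linked(b,b), linked(b,c), linked(c,e), linked(e,a), ready(a,e), ready(c,c), ready(c,e)}
3. grab(c,e)  →  {clear(c), linked(a,b), linked(b,b), linked(b,c), linked(c,e), linked(e,a), ready(a,e), ready(c,c), ready(e,c)}
optimal plan length = 3; 3 > 1

No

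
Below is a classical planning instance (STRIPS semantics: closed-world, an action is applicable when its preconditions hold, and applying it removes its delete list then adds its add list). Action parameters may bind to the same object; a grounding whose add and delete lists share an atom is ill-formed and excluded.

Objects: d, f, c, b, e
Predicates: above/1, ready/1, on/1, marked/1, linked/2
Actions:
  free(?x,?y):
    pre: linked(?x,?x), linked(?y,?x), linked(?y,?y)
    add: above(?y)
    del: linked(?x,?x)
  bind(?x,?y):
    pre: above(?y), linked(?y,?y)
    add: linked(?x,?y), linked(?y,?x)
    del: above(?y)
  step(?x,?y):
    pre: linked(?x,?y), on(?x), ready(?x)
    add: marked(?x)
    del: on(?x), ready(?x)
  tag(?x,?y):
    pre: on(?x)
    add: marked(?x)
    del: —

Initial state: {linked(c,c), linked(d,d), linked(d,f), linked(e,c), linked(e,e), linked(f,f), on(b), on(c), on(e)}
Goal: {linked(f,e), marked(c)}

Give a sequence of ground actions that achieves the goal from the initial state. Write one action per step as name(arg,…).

1. free(c,e)  →  {above(e), linked(d,d), linked(d,f), linked(e,c), linked(e,e), linked(f,f), on(b), on(c), on(e)}
2. bind(f,e)  →  {linked(d,d), linked(d,f), linked(e,c), linked(e,e), linked(e,f), linked(f,e), linked(f,f), on(b), on(c), on(e)}
3. tag(c,d)  →  {linked(d,d), linked(d,f), linked(e,c), linked(e,e), linked(e,f), linked(f,e), linked(f,f), marked(c), on(b), on(c), on(e)}

free(c,e); bind(f,e); tag(c,d)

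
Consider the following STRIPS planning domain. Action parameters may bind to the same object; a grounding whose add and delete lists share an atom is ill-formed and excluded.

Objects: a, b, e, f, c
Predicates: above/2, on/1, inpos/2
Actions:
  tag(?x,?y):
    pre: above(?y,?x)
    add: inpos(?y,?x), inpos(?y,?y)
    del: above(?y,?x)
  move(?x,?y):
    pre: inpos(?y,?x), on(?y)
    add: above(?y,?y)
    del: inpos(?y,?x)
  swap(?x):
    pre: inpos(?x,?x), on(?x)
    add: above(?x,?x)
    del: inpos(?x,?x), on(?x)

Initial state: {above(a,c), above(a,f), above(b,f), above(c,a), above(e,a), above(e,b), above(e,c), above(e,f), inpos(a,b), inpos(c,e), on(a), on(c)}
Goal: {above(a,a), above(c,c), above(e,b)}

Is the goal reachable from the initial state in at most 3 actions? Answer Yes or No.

Yes

1. move(b,a)  →  {above(a,a), above(a,c), above(a,f), above(b,f), above(c,a), above(e,a), above(e,b), above(e,c), above(e,f), inpos(c,e), on(a), on(c)}
2. move(e,c)  →  {above(a,a), above(a,c), above(a,f), above(b,f), above(c,a), above(c,c), above(e,a), above(e,b), above(e,c), above(e,f), on(a), on(c)}
optimal plan length = 2; 2 ≤ 3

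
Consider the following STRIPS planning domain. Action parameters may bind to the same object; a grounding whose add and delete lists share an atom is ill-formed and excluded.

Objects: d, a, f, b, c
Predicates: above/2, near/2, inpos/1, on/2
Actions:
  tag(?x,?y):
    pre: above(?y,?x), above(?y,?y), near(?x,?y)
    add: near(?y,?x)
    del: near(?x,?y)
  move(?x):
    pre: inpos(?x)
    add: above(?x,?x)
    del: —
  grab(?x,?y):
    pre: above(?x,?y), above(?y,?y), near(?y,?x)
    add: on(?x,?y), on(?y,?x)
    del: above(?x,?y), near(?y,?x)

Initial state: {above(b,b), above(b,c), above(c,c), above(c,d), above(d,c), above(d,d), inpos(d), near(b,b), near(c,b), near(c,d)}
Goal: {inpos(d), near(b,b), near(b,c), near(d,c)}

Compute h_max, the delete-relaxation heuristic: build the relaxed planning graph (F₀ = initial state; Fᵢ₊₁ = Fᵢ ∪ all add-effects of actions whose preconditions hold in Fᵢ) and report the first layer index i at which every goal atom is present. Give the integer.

F0 = init (10 atoms)
F1 = F0 ∪ {near(b,c), near(d,c), on(b,b), on(b,c), on(c,b), on(c,d), on(d,c)}  (17 atoms)
goal ⊆ F1  ⇒  h_max = 1

1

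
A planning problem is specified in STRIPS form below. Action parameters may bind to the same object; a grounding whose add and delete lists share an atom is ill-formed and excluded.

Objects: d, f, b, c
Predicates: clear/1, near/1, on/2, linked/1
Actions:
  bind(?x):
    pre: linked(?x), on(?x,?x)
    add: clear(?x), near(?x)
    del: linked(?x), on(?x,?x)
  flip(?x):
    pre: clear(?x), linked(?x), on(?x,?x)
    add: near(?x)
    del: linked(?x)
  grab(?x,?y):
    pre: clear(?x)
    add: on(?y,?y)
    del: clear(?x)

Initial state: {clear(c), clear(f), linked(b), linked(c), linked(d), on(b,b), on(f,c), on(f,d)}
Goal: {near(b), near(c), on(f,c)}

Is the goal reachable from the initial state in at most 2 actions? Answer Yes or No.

No

1. bind(b)  →  {clear(b), clear(c), clear(f), linked(c), linked(d), near(b), on(f,c), on(f,d)}
2. grab(f,c)  →  {clear(b), clear(c), linked(c), linked(d), near(b), on(c,c), on(f,c), on(f,d)}
3. bind(c)  →  {clear(b), clear(c), linked(d), near(b), near(c), on(f,c), on(f,d)}
optimal plan length = 3; 3 > 2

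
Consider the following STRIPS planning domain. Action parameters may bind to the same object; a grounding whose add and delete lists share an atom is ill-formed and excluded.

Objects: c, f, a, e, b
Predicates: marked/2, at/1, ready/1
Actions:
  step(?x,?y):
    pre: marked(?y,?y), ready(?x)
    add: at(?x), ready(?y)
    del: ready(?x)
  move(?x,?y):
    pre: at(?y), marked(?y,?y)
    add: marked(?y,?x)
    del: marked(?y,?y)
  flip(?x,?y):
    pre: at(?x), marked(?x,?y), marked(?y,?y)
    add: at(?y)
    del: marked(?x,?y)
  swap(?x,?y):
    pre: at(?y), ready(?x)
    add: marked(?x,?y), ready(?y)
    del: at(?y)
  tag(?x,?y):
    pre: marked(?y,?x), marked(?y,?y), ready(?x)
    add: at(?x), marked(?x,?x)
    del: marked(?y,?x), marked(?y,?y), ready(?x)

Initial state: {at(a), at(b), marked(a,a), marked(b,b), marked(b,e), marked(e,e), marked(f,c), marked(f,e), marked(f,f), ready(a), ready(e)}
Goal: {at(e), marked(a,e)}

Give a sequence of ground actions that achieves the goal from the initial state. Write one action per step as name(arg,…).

step(e,f); move(e,a)

1. step(e,f)  →  {at(a), at(b), at(e), marked(a,a), marked(b,b), marked(b,e), marked(e,e), marked(f,c), marked(f,e), marked(f,f), ready(a), ready(f)}
2. move(e,a)  →  {at(a), at(b), at(e), marked(a,e), marked(b,b), marked(b,e), marked(e,e), marked(f,c), marked(f,e), marked(f,f), ready(a), ready(f)}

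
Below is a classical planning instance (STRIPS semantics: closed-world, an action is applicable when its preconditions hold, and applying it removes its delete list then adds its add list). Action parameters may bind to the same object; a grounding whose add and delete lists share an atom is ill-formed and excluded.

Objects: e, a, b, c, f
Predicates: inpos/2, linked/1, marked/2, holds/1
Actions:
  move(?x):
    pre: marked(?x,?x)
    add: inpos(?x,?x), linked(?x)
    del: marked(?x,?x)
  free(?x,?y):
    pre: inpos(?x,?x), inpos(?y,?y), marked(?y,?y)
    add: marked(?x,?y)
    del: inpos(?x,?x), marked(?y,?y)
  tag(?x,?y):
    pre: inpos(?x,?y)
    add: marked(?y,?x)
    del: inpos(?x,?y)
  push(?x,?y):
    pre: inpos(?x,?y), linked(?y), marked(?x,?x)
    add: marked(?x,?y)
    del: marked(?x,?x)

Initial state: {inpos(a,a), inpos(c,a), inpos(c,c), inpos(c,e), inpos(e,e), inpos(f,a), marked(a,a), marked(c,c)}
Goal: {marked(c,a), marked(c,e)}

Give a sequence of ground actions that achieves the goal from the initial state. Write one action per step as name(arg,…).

1. free(c,a)  →  {inpos(a,a), inpos(c,a), inpos(c,e), inpos(e,e), inpos(f,a), marked(c,a), marked(c,c)}
2. tag(e,e)  →  {inpos(a,a), inpos(c,a), inpos(c,e), inpos(f,a), marked(c,a), marked(c,c), marked(e,e)}
3. move(e)  →  {inpos(a,a), inpos(c,a), inpos(c,e), inpos(e,e), inpos(f,a), linked(e), marked(c,a), marked(c,c)}
4. push(c,e)  →  {inpos(a,a), inpos(c,a), inpos(c,e), inpos(e,e), inpos(f,a), linked(e), marked(c,a), marked(c,e)}

free(c,a); tag(e,e); move(e); push(c,e)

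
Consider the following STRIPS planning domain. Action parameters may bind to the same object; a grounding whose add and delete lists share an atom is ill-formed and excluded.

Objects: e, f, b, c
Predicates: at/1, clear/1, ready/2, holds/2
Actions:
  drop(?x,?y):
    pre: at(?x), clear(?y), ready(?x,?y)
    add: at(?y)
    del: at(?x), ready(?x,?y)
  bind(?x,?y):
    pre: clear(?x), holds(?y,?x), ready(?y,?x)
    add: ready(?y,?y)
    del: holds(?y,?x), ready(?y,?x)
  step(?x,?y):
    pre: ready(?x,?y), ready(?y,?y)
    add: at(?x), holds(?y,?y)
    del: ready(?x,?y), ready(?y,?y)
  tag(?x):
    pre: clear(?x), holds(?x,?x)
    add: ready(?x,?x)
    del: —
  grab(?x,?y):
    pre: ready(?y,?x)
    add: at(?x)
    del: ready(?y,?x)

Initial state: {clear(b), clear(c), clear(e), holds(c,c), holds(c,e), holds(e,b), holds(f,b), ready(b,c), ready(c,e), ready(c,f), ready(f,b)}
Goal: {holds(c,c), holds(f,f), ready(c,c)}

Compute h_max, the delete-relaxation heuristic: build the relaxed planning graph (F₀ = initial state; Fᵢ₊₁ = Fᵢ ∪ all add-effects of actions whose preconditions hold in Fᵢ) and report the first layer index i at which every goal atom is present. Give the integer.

2

F0 = init (11 atoms)
F1 = F0 ∪ {at(b), at(c), at(e), at(f), ready(c,c), ready(f,f)}  (17 atoms)
F2 = F1 ∪ {holds(f,f)}  (18 atoms)
goal ⊆ F2  ⇒  h_max = 2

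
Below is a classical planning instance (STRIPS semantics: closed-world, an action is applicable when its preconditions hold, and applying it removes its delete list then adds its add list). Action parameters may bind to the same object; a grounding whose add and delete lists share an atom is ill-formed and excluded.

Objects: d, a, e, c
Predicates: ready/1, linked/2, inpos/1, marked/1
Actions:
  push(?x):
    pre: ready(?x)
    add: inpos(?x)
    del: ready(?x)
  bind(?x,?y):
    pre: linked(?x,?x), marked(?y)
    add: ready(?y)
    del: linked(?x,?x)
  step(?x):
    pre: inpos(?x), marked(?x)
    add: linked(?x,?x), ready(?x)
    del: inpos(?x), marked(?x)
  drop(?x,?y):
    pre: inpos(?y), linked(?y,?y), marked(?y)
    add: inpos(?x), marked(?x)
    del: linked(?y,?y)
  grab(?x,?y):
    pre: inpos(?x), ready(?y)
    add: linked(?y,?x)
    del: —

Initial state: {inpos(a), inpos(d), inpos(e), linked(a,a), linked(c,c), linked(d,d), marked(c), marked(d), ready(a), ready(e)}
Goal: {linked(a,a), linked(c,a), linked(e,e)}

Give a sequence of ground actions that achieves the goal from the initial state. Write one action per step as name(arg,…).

1. bind(d,c)  →  {inpos(a), inpos(d), inpos(e), linked(a,a), linked(c,c), marked(c), marked(d), ready(a), ready(c), ready(e)}
2. grab(a,c)  →  {inpos(a), inpos(d), inpos(e), linked(a,a), linked(c,a), linked(c,c), marked(c), marked(d), ready(a), ready(c), ready(e)}
3. grab(e,e)  →  {inpos(a), inpos(d), inpos(e), linked(a,a), linked(c,a), linked(c,c), linked(e,e), marked(c), marked(d), ready(a), ready(c), ready(e)}

bind(d,c); grab(a,c); grab(e,e)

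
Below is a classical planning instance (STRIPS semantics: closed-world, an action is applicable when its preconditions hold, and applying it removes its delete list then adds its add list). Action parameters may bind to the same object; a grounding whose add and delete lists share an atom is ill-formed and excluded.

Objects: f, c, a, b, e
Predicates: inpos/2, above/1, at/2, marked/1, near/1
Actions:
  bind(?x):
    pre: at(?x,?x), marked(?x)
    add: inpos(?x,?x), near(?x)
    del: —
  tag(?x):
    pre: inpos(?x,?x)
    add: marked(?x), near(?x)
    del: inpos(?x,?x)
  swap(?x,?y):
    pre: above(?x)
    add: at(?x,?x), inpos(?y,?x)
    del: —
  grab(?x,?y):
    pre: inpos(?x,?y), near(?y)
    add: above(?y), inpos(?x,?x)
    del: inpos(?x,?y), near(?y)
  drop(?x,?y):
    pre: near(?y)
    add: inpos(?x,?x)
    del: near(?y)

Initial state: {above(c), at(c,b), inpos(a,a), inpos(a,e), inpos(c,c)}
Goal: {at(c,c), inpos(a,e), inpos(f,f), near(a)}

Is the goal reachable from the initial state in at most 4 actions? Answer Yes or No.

Yes

1. tag(c)  →  {above(c), at(c,b), inpos(a,a), inpos(a,e), marked(c), near(c)}
2. tag(a)  →  {above(c), at(c,b), inpos(a,e), marked(a), marked(c), near(a), near(c)}
3. swap(c,f)  →  {above(c), at(c,b), at(c,c), inpos(a,e), inpos(f,c), marked(a), marked(c), near(a), near(c)}
4. grab(f,c)  →  {above(c), at(c,b), at(c,c), inpos(a,e), inpos(f,f), marked(a), marked(c), near(a)}
optimal plan length = 4; 4 ≤ 4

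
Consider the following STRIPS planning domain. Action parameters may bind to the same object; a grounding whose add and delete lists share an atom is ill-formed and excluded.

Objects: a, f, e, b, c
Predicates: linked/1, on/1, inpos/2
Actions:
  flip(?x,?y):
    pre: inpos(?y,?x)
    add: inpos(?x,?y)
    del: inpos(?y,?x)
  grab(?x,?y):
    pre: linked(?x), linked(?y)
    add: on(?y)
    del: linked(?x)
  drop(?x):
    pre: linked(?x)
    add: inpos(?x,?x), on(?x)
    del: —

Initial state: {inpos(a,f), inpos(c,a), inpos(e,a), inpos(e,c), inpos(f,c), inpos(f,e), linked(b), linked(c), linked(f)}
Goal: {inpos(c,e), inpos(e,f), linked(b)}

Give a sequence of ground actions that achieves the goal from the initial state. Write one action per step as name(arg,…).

flip(e,f); flip(c,e)

1. flip(e,f)  →  {inpos(a,f), inpos(c,a), inpos(e,a), inpos(e,c), inpos(e,f), inpos(f,c), linked(b), linked(c), linked(f)}
2. flip(c,e)  →  {inpos(a,f), inpos(c,a), inpos(c,e), inpos(e,a), inpos(e,f), inpos(f,c), linked(b), linked(c), linked(f)}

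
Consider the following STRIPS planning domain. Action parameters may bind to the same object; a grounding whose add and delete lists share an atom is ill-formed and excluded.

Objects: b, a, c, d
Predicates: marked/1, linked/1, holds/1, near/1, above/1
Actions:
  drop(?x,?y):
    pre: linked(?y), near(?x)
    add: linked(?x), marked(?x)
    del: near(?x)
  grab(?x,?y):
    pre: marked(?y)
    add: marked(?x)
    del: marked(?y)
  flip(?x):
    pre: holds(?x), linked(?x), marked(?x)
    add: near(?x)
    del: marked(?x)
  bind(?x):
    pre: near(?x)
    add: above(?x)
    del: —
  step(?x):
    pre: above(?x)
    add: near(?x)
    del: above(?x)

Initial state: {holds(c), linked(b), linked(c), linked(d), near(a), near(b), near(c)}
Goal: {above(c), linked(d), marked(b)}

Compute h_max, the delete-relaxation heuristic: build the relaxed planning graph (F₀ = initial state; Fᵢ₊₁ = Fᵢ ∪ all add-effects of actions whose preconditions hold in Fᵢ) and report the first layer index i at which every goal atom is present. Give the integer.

1

F0 = init (7 atoms)
F1 = F0 ∪ {above(a), above(b), above(c), linked(a), marked(a), marked(b), marked(c)}  (14 atoms)
goal ⊆ F1  ⇒  h_max = 1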